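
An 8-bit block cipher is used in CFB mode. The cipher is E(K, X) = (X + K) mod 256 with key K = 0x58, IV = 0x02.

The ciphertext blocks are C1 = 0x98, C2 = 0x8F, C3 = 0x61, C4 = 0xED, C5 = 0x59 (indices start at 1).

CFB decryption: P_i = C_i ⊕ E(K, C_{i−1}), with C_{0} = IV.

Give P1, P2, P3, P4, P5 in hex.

P1 = 0xC2, P2 = 0x7F, P3 = 0x86, P4 = 0x54, P5 = 0x1C

P1: E(K, 0x02) = 0x5A; 0x98 ⊕ 0x5A = 0xC2.
P2: E(K, 0x98) = 0xF0; 0x8F ⊕ 0xF0 = 0x7F.
P3: E(K, 0x8F) = 0xE7; 0x61 ⊕ 0xE7 = 0x86.
P4: E(K, 0x61) = 0xB9; 0xED ⊕ 0xB9 = 0x54.
P5: E(K, 0xED) = 0x45; 0x59 ⊕ 0x45 = 0x1C.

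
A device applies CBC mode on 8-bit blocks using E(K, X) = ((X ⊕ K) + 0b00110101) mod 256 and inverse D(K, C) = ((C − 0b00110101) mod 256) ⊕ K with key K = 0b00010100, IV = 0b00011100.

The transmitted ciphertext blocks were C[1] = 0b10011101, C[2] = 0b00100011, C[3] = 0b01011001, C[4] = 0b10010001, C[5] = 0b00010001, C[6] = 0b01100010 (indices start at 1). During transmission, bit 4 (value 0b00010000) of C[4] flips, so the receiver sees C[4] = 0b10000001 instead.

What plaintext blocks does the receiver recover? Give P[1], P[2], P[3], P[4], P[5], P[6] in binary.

CBC decryption: P_i = D(K, C_i) ⊕ C_{i−1}, with C_{0} = IV.
Only C[4] changed, to 0b10000001. In CBC, a change in C_i garbles P_i and flips the same bit in P_{i+1}. Decrypting the received ciphertext:
P[1]: D(K, 0b10011101) = 0b01111100; 0b01111100 ⊕ 0b00011100 = 0b01100000.
P[2]: D(K, 0b00100011) = 0b11111010; 0b11111010 ⊕ 0b10011101 = 0b01100111.
P[3]: D(K, 0b01011001) = 0b00110000; 0b00110000 ⊕ 0b00100011 = 0b00010011.
P[4]: D(K, 0b10000001) = 0b01011000; 0b01011000 ⊕ 0b01011001 = 0b00000001.
P[5]: D(K, 0b00010001) = 0b11001000; 0b11001000 ⊕ 0b10000001 = 0b01001001.
P[6]: D(K, 0b01100010) = 0b00111001; 0b00111001 ⊕ 0b00010001 = 0b00101000.
Blocks that differ from the original plaintext: P[4], P[5].

P[1] = 0b01100000, P[2] = 0b01100111, P[3] = 0b00010011, P[4] = 0b00000001, P[5] = 0b01001001, P[6] = 0b00101000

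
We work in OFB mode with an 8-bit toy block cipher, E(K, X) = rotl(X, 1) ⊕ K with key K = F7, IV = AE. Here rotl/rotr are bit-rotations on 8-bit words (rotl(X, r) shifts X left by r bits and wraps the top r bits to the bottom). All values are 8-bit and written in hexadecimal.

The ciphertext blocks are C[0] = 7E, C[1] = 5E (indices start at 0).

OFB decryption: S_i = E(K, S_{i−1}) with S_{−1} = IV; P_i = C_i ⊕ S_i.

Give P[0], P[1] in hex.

P[0]: S = E(K, AE) = AA; 7E ⊕ AA = D4.
P[1]: S = E(K, AA) = A2; 5E ⊕ A2 = FC.

P[0] = D4, P[1] = FC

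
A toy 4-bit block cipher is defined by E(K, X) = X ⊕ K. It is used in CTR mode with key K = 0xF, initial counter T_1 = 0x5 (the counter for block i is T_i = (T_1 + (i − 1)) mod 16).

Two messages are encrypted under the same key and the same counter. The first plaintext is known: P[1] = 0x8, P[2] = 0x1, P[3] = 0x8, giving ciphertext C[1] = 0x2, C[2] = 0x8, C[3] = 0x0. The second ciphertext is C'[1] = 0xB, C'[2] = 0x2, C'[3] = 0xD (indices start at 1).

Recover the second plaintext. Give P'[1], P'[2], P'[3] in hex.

P'[1] = 0x1, P'[2] = 0xB, P'[3] = 0x5

In CTR with a reused counter, both messages share the same keystream S_i, so C_i ⊕ C'_i = P_i ⊕ P'_i and thus P'_i = P_i ⊕ C_i ⊕ C'_i.
P'[1]: 0x8 ⊕ 0x2 ⊕ 0xB = 0x1.
P'[2]: 0x1 ⊕ 0x8 ⊕ 0x2 = 0xB.
P'[3]: 0x8 ⊕ 0x0 ⊕ 0xD = 0x5.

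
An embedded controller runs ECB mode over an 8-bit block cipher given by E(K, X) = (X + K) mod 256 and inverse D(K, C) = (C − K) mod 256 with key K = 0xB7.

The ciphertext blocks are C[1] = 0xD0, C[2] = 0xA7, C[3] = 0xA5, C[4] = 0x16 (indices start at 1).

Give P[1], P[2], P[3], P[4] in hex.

P[1] = 0x19, P[2] = 0xF0, P[3] = 0xEE, P[4] = 0x5F

ECB decryption: P_i = D(K, C_i).
P[1]: D(K, 0xD0) = 0x19.
P[2]: D(K, 0xA7) = 0xF0.
P[3]: D(K, 0xA5) = 0xEE.
P[4]: D(K, 0x16) = 0x5F.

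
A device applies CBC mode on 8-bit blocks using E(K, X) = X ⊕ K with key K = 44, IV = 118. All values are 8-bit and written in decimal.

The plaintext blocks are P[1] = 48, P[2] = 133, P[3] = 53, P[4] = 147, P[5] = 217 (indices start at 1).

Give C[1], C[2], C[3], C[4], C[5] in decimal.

CBC encryption: C_i = E(K, P_i ⊕ C_{i−1}), with C_{0} = IV.
C[1]: P[1] ⊕ 118 = 70; E(K, 70) = 106.
C[2]: P[2] ⊕ 106 = 239; E(K, 239) = 195.
C[3]: P[3] ⊕ 195 = 246; E(K, 246) = 218.
C[4]: P[4] ⊕ 218 = 73; E(K, 73) = 101.
C[5]: P[5] ⊕ 101 = 188; E(K, 188) = 144.

C[1] = 106, C[2] = 195, C[3] = 218, C[4] = 101, C[5] = 144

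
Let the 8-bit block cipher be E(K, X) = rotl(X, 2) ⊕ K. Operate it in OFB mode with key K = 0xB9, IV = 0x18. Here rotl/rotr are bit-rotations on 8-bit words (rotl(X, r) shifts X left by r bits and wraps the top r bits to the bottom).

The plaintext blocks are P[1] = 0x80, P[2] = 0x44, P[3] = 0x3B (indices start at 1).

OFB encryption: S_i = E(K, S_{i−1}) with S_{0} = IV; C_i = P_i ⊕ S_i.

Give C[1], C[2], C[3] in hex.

C[1] = 0x59, C[2] = 0x9A, C[3] = 0xF9

C[1]: S = E(K, 0x18) = 0xD9; 0x80 ⊕ 0xD9 = 0x59.
C[2]: S = E(K, 0xD9) = 0xDE; 0x44 ⊕ 0xDE = 0x9A.
C[3]: S = E(K, 0xDE) = 0xC2; 0x3B ⊕ 0xC2 = 0xF9.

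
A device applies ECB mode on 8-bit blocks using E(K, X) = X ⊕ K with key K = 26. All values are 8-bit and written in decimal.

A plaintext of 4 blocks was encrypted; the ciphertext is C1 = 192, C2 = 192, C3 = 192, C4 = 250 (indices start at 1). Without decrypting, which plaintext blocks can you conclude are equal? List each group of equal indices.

ECB encrypts each block independently with the same key, so equal ciphertext blocks imply equal plaintext blocks.
C1 = C2 = C3 = 192, so P1 = P2 = P3.

P1 = P2 = P3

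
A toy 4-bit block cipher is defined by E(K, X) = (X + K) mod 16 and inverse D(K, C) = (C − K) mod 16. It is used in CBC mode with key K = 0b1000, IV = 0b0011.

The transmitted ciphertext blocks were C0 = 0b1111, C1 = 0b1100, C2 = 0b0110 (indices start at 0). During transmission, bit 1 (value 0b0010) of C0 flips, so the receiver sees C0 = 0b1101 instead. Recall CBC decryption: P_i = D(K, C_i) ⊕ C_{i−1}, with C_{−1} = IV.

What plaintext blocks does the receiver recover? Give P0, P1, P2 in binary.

Only C0 changed, to 0b1101. In CBC, a change in C_i garbles P_i and flips the same bit in P_{i+1}. Decrypting the received ciphertext:
P0: D(K, 0b1101) = 0b0101; 0b0101 ⊕ 0b0011 = 0b0110.
P1: D(K, 0b1100) = 0b0100; 0b0100 ⊕ 0b1101 = 0b1001.
P2: D(K, 0b0110) = 0b1110; 0b1110 ⊕ 0b1100 = 0b0010.
Blocks that differ from the original plaintext: P0, P1.

P0 = 0b0110, P1 = 0b1001, P2 = 0b0010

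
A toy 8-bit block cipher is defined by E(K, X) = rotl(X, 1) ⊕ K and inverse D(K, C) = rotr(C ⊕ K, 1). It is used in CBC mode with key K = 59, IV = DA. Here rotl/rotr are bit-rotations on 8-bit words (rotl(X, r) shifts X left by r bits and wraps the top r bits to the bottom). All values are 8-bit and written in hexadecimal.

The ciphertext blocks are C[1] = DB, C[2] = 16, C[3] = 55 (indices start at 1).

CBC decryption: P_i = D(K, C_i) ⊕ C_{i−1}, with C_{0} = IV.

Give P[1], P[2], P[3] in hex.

P[1] = 9B, P[2] = 7C, P[3] = 10

P[1]: D(K, DB) = 41; 41 ⊕ DA = 9B.
P[2]: D(K, 16) = A7; A7 ⊕ DB = 7C.
P[3]: D(K, 55) = 06; 06 ⊕ 16 = 10.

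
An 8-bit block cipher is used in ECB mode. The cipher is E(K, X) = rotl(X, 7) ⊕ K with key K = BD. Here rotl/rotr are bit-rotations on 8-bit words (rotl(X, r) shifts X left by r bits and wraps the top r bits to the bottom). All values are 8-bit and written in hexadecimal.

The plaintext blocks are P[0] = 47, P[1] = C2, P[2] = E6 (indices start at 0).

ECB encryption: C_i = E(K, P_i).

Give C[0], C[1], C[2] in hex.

C[0] = 1E, C[1] = DC, C[2] = CE

C[0]: E(K, 47) = 1E.
C[1]: E(K, C2) = DC.
C[2]: E(K, E6) = CE.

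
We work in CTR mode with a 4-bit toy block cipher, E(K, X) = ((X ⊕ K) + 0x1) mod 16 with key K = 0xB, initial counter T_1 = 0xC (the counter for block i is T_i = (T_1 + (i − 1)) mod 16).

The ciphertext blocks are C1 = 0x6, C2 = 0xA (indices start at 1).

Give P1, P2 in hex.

P1 = 0xE, P2 = 0xD

CTR decryption: S_i = E(K, T_i) where T_i is the counter for block i; P_i = C_i ⊕ S_i.
P1: T = 0xC, S = E(K, T) = 0x8; 0x6 ⊕ 0x8 = 0xE.
P2: T = 0xD, S = E(K, T) = 0x7; 0xA ⊕ 0x7 = 0xD.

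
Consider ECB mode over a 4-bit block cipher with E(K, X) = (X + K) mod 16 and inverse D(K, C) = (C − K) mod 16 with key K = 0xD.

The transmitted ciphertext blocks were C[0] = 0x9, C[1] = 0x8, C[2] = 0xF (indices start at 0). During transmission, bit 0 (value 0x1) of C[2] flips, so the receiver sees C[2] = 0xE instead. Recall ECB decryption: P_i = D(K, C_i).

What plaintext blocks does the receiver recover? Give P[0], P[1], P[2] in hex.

Only C[2] changed, to 0xE. In ECB, a change in C_i affects only P_i. Decrypting the received ciphertext:
P[0]: D(K, 0x9) = 0xC.
P[1]: D(K, 0x8) = 0xB.
P[2]: D(K, 0xE) = 0x1.
Blocks that differ from the original plaintext: P[2].

P[0] = 0xC, P[1] = 0xB, P[2] = 0x1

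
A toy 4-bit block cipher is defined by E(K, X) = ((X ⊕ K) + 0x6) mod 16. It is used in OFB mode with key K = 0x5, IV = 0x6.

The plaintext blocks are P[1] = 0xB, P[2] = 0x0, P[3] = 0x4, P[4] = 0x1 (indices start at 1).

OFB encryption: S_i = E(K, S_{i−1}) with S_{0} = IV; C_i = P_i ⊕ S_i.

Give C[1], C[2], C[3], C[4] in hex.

C[1] = 0x2, C[2] = 0x2, C[3] = 0x9, C[4] = 0xF

C[1]: S = E(K, 0x6) = 0x9; 0xB ⊕ 0x9 = 0x2.
C[2]: S = E(K, 0x9) = 0x2; 0x0 ⊕ 0x2 = 0x2.
C[3]: S = E(K, 0x2) = 0xD; 0x4 ⊕ 0xD = 0x9.
C[4]: S = E(K, 0xD) = 0xE; 0x1 ⊕ 0xE = 0xF.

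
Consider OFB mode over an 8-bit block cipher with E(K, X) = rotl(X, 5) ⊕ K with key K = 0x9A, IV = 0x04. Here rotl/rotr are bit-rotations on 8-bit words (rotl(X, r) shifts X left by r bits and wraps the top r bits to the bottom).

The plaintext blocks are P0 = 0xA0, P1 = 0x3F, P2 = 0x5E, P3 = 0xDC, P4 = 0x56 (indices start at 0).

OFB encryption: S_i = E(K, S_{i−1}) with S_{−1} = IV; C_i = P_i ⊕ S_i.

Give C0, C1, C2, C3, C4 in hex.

C0 = 0xBA, C1 = 0xE6, C2 = 0xFF, C3 = 0x72, C4 = 0x19

C0: S = E(K, 0x04) = 0x1A; 0xA0 ⊕ 0x1A = 0xBA.
C1: S = E(K, 0x1A) = 0xD9; 0x3F ⊕ 0xD9 = 0xE6.
C2: S = E(K, 0xD9) = 0xA1; 0x5E ⊕ 0xA1 = 0xFF.
C3: S = E(K, 0xA1) = 0xAE; 0xDC ⊕ 0xAE = 0x72.
C4: S = E(K, 0xAE) = 0x4F; 0x56 ⊕ 0x4F = 0x19.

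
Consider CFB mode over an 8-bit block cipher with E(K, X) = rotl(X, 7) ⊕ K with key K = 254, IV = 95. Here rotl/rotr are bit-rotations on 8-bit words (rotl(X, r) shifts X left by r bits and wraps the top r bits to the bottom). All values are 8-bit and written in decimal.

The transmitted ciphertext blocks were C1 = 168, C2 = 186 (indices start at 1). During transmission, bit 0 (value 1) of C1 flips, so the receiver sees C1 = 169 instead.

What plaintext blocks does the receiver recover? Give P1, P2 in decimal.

CFB decryption: P_i = C_i ⊕ E(K, C_{i−1}), with C_{0} = IV.
Only C1 changed, to 169. In CFB, a change in C_i flips the same bit in P_i and garbles P_{i+1}. Decrypting the received ciphertext:
P1: E(K, 95) = 81; 169 ⊕ 81 = 248.
P2: E(K, 169) = 42; 186 ⊕ 42 = 144.
Blocks that differ from the original plaintext: P1, P2.

P1 = 248, P2 = 144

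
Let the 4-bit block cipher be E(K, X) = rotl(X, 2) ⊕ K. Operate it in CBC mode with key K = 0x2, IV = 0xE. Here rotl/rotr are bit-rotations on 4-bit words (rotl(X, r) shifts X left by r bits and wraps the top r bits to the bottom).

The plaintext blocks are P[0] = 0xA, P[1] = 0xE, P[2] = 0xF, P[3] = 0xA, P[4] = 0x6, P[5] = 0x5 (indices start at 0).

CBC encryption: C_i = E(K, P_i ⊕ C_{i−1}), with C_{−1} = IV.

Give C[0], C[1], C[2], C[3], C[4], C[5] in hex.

C[0] = 0x3, C[1] = 0x5, C[2] = 0x8, C[3] = 0xA, C[4] = 0x1, C[5] = 0x3

C[0]: P[0] ⊕ 0xE = 0x4; E(K, 0x4) = 0x3.
C[1]: P[1] ⊕ 0x3 = 0xD; E(K, 0xD) = 0x5.
C[2]: P[2] ⊕ 0x5 = 0xA; E(K, 0xA) = 0x8.
C[3]: P[3] ⊕ 0x8 = 0x2; E(K, 0x2) = 0xA.
C[4]: P[4] ⊕ 0xA = 0xC; E(K, 0xC) = 0x1.
C[5]: P[5] ⊕ 0x1 = 0x4; E(K, 0x4) = 0x3.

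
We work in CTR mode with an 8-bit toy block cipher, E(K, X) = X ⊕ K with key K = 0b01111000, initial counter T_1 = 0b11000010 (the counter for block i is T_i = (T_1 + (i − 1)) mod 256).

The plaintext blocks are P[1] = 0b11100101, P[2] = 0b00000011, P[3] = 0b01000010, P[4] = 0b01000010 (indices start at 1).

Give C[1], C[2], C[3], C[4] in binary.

C[1] = 0b01011111, C[2] = 0b10111000, C[3] = 0b11111110, C[4] = 0b11111111

CTR encryption: S_i = E(K, T_i) where T_i is the counter for block i; C_i = P_i ⊕ S_i.
C[1]: T = 0b11000010, S = E(K, T) = 0b10111010; 0b11100101 ⊕ 0b10111010 = 0b01011111.
C[2]: T = 0b11000011, S = E(K, T) = 0b10111011; 0b00000011 ⊕ 0b10111011 = 0b10111000.
C[3]: T = 0b11000100, S = E(K, T) = 0b10111100; 0b01000010 ⊕ 0b10111100 = 0b11111110.
C[4]: T = 0b11000101, S = E(K, T) = 0b10111101; 0b01000010 ⊕ 0b10111101 = 0b11111111.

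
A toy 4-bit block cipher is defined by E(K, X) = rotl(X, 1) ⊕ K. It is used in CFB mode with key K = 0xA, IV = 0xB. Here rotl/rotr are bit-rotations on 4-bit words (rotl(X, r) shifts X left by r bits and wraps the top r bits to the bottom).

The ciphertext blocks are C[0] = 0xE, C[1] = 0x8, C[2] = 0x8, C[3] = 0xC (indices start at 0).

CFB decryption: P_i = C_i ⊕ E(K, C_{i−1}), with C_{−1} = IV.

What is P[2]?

P[2]: E(K, 0x8) = 0xB; 0x8 ⊕ 0xB = 0x3.

P[2] = 0x3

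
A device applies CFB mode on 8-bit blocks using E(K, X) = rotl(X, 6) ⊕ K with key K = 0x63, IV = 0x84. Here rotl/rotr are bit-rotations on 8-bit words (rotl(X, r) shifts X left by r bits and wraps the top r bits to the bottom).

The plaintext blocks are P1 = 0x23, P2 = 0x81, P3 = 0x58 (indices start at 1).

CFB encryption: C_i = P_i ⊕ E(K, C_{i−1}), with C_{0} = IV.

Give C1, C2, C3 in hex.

C1: E(K, 0x84) = 0x42; 0x23 ⊕ 0x42 = 0x61.
C2: E(K, 0x61) = 0x3B; 0x81 ⊕ 0x3B = 0xBA.
C3: E(K, 0xBA) = 0xCD; 0x58 ⊕ 0xCD = 0x95.

C1 = 0x61, C2 = 0xBA, C3 = 0x95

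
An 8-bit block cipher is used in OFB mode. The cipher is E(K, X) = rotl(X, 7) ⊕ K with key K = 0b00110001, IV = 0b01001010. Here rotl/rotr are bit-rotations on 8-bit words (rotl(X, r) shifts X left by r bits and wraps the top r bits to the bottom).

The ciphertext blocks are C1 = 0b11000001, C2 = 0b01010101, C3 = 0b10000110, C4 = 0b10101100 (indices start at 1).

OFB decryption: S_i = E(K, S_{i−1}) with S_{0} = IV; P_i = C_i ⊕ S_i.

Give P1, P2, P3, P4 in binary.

P1 = 0b11010101, P2 = 0b01101110, P3 = 0b00101010, P4 = 0b11001011

P1: S = E(K, 0b01001010) = 0b00010100; 0b11000001 ⊕ 0b00010100 = 0b11010101.
P2: S = E(K, 0b00010100) = 0b00111011; 0b01010101 ⊕ 0b00111011 = 0b01101110.
P3: S = E(K, 0b00111011) = 0b10101100; 0b10000110 ⊕ 0b10101100 = 0b00101010.
P4: S = E(K, 0b10101100) = 0b01100111; 0b10101100 ⊕ 0b01100111 = 0b11001011.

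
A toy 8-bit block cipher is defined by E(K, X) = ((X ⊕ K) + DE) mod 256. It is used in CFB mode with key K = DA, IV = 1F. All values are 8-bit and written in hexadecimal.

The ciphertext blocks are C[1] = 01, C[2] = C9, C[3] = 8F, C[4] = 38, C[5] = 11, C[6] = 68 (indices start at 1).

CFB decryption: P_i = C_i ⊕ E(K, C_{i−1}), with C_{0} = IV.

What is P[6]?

P[6] = C1

P[6]: E(K, 11) = A9; 68 ⊕ A9 = C1.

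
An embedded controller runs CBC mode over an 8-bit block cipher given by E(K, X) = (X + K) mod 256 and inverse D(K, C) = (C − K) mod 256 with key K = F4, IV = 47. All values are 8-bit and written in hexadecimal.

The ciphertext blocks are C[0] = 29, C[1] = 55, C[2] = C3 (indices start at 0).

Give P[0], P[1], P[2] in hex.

P[0] = 72, P[1] = 48, P[2] = 9A

CBC decryption: P_i = D(K, C_i) ⊕ C_{i−1}, with C_{−1} = IV.
P[0]: D(K, 29) = 35; 35 ⊕ 47 = 72.
P[1]: D(K, 55) = 61; 61 ⊕ 29 = 48.
P[2]: D(K, C3) = CF; CF ⊕ 55 = 9A.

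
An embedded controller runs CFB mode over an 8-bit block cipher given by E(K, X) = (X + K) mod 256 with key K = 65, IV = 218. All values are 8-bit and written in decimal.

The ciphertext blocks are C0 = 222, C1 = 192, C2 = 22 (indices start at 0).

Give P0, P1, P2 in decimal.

CFB decryption: P_i = C_i ⊕ E(K, C_{i−1}), with C_{−1} = IV.
P0: E(K, 218) = 27; 222 ⊕ 27 = 197.
P1: E(K, 222) = 31; 192 ⊕ 31 = 223.
P2: E(K, 192) = 1; 22 ⊕ 1 = 23.

P0 = 197, P1 = 223, P2 = 23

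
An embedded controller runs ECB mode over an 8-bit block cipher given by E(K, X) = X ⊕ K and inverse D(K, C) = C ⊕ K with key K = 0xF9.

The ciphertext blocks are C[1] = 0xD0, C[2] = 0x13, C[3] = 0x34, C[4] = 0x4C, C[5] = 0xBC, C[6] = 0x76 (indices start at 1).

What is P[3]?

P[3] = 0xCD

ECB decryption: P_i = D(K, C_i).
P[3]: D(K, 0x34) = 0xCD.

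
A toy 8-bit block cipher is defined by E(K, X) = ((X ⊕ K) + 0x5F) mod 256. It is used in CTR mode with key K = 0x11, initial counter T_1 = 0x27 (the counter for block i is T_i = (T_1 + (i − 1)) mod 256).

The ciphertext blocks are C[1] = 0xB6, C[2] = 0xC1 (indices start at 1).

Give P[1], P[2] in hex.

CTR decryption: S_i = E(K, T_i) where T_i is the counter for block i; P_i = C_i ⊕ S_i.
P[1]: T = 0x27, S = E(K, T) = 0x95; 0xB6 ⊕ 0x95 = 0x23.
P[2]: T = 0x28, S = E(K, T) = 0x98; 0xC1 ⊕ 0x98 = 0x59.

P[1] = 0x23, P[2] = 0x59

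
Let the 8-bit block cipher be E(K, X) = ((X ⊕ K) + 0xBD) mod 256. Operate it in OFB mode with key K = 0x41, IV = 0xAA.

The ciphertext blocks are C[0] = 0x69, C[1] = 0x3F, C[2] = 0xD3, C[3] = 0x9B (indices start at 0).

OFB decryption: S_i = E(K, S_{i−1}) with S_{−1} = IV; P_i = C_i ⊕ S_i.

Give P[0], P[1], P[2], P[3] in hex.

P[0] = 0xC1, P[1] = 0x99, P[2] = 0x77, P[3] = 0x39

P[0]: S = E(K, 0xAA) = 0xA8; 0x69 ⊕ 0xA8 = 0xC1.
P[1]: S = E(K, 0xA8) = 0xA6; 0x3F ⊕ 0xA6 = 0x99.
P[2]: S = E(K, 0xA6) = 0xA4; 0xD3 ⊕ 0xA4 = 0x77.
P[3]: S = E(K, 0xA4) = 0xA2; 0x9B ⊕ 0xA2 = 0x39.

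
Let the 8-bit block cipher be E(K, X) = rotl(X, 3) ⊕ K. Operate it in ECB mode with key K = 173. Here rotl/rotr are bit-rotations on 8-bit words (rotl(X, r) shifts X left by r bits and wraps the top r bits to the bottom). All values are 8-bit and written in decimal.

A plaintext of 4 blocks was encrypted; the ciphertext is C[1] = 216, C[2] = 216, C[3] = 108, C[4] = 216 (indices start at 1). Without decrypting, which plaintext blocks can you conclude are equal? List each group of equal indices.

ECB encrypts each block independently with the same key, so equal ciphertext blocks imply equal plaintext blocks.
C[1] = C[2] = C[4] = 216, so P[1] = P[2] = P[4].

P[1] = P[2] = P[4]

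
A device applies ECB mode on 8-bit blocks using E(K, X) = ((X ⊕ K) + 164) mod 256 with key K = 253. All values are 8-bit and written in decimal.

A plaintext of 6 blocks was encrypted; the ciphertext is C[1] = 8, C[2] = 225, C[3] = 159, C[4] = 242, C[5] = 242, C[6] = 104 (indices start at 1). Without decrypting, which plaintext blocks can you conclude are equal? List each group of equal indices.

ECB encrypts each block independently with the same key, so equal ciphertext blocks imply equal plaintext blocks.
C[4] = C[5] = 242, so P[4] = P[5].

P[4] = P[5]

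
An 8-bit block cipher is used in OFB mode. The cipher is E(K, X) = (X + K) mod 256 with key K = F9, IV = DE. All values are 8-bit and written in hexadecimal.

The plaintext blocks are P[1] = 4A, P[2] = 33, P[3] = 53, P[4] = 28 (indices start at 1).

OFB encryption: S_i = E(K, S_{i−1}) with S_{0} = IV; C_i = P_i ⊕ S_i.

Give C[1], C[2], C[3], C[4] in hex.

C[1]: S = E(K, DE) = D7; 4A ⊕ D7 = 9D.
C[2]: S = E(K, D7) = D0; 33 ⊕ D0 = E3.
C[3]: S = E(K, D0) = C9; 53 ⊕ C9 = 9A.
C[4]: S = E(K, C9) = C2; 28 ⊕ C2 = EA.

C[1] = 9D, C[2] = E3, C[3] = 9A, C[4] = EA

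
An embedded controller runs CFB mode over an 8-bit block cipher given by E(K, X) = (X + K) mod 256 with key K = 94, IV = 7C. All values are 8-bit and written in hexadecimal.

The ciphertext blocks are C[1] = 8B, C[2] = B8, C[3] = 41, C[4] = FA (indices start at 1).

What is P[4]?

CFB decryption: P_i = C_i ⊕ E(K, C_{i−1}), with C_{0} = IV.
P[4]: E(K, 41) = D5; FA ⊕ D5 = 2F.

P[4] = 2F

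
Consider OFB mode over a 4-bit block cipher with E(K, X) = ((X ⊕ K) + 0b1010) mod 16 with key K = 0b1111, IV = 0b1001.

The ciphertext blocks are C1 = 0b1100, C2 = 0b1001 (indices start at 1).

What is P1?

OFB decryption: S_i = E(K, S_{i−1}) with S_{0} = IV; P_i = C_i ⊕ S_i.
P1: S = E(K, 0b1001) = 0b0000; 0b1100 ⊕ 0b0000 = 0b1100.

P1 = 0b1100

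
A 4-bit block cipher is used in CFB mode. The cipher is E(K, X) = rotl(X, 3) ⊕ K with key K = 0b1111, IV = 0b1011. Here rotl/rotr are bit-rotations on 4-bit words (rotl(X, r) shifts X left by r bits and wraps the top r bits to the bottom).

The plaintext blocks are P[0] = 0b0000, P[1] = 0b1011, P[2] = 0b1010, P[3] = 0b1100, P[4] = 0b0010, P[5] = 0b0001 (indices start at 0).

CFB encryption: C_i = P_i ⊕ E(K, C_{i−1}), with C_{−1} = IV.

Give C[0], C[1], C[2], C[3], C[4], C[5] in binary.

C[0]: E(K, 0b1011) = 0b0010; 0b0000 ⊕ 0b0010 = 0b0010.
C[1]: E(K, 0b0010) = 0b1110; 0b1011 ⊕ 0b1110 = 0b0101.
C[2]: E(K, 0b0101) = 0b0101; 0b1010 ⊕ 0b0101 = 0b1111.
C[3]: E(K, 0b1111) = 0b0000; 0b1100 ⊕ 0b0000 = 0b1100.
C[4]: E(K, 0b1100) = 0b1001; 0b0010 ⊕ 0b1001 = 0b1011.
C[5]: E(K, 0b1011) = 0b0010; 0b0001 ⊕ 0b0010 = 0b0011.

C[0] = 0b0010, C[1] = 0b0101, C[2] = 0b1111, C[3] = 0b1100, C[4] = 0b1011, C[5] = 0b0011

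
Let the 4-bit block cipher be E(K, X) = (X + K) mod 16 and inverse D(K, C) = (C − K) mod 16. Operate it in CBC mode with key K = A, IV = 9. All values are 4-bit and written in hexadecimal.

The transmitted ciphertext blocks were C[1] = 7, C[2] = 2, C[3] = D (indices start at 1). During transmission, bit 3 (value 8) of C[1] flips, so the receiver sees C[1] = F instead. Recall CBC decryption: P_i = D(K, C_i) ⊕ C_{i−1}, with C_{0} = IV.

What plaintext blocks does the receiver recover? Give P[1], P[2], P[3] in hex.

Only C[1] changed, to F. In CBC, a change in C_i garbles P_i and flips the same bit in P_{i+1}. Decrypting the received ciphertext:
P[1]: D(K, F) = 5; 5 ⊕ 9 = C.
P[2]: D(K, 2) = 8; 8 ⊕ F = 7.
P[3]: D(K, D) = 3; 3 ⊕ 2 = 1.
Blocks that differ from the original plaintext: P[1], P[2].

P[1] = C, P[2] = 7, P[3] = 1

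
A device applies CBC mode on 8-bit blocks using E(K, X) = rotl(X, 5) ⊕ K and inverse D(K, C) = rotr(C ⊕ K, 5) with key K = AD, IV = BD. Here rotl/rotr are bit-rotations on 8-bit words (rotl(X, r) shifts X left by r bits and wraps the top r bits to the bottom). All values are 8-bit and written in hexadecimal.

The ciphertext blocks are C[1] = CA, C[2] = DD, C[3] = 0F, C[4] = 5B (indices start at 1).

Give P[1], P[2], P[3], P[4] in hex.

P[1] = 86, P[2] = 49, P[3] = C8, P[4] = B8

CBC decryption: P_i = D(K, C_i) ⊕ C_{i−1}, with C_{0} = IV.
P[1]: D(K, CA) = 3B; 3B ⊕ BD = 86.
P[2]: D(K, DD) = 83; 83 ⊕ CA = 49.
P[3]: D(K, 0F) = 15; 15 ⊕ DD = C8.
P[4]: D(K, 5B) = B7; B7 ⊕ 0F = B8.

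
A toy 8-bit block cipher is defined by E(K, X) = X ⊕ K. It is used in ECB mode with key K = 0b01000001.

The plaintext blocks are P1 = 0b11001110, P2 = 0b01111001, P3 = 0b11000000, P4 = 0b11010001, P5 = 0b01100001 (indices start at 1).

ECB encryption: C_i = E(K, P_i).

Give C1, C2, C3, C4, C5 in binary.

C1: E(K, 0b11001110) = 0b10001111.
C2: E(K, 0b01111001) = 0b00111000.
C3: E(K, 0b11000000) = 0b10000001.
C4: E(K, 0b11010001) = 0b10010000.
C5: E(K, 0b01100001) = 0b00100000.

C1 = 0b10001111, C2 = 0b00111000, C3 = 0b10000001, C4 = 0b10010000, C5 = 0b00100000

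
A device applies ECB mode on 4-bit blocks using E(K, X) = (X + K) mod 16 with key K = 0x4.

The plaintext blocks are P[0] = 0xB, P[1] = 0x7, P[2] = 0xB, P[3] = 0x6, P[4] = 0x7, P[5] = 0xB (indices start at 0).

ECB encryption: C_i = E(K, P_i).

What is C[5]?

C[5]: E(K, 0xB) = 0xF.

C[5] = 0xF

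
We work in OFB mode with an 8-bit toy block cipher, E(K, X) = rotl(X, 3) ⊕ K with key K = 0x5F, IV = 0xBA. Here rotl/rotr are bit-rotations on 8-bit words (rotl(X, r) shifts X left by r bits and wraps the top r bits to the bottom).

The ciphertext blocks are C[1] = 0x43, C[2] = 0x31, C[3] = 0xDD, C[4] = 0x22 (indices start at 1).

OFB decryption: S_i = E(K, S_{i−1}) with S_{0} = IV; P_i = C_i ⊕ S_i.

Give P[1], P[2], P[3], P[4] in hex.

P[1] = 0xC9, P[2] = 0x3A, P[3] = 0xDA, P[4] = 0x45

P[1]: S = E(K, 0xBA) = 0x8A; 0x43 ⊕ 0x8A = 0xC9.
P[2]: S = E(K, 0x8A) = 0x0B; 0x31 ⊕ 0x0B = 0x3A.
P[3]: S = E(K, 0x0B) = 0x07; 0xDD ⊕ 0x07 = 0xDA.
P[4]: S = E(K, 0x07) = 0x67; 0x22 ⊕ 0x67 = 0x45.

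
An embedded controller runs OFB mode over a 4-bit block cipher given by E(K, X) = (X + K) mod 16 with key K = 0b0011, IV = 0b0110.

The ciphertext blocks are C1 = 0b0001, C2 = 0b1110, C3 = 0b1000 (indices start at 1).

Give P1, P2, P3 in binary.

OFB decryption: S_i = E(K, S_{i−1}) with S_{0} = IV; P_i = C_i ⊕ S_i.
P1: S = E(K, 0b0110) = 0b1001; 0b0001 ⊕ 0b1001 = 0b1000.
P2: S = E(K, 0b1001) = 0b1100; 0b1110 ⊕ 0b1100 = 0b0010.
P3: S = E(K, 0b1100) = 0b1111; 0b1000 ⊕ 0b1111 = 0b0111.

P1 = 0b1000, P2 = 0b0010, P3 = 0b0111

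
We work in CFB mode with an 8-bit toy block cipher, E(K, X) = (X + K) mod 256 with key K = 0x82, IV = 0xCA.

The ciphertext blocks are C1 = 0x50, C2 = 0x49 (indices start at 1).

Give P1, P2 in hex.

P1 = 0x1C, P2 = 0x9B

CFB decryption: P_i = C_i ⊕ E(K, C_{i−1}), with C_{0} = IV.
P1: E(K, 0xCA) = 0x4C; 0x50 ⊕ 0x4C = 0x1C.
P2: E(K, 0x50) = 0xD2; 0x49 ⊕ 0xD2 = 0x9B.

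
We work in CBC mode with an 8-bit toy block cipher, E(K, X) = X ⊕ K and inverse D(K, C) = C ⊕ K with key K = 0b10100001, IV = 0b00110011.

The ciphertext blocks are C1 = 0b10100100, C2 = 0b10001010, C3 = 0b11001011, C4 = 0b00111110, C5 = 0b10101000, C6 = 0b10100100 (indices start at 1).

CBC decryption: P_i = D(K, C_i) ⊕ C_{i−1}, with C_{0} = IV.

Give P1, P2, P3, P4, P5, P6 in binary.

P1 = 0b00110110, P2 = 0b10001111, P3 = 0b11100000, P4 = 0b01010100, P5 = 0b00110111, P6 = 0b10101101

P1: D(K, 0b10100100) = 0b00000101; 0b00000101 ⊕ 0b00110011 = 0b00110110.
P2: D(K, 0b10001010) = 0b00101011; 0b00101011 ⊕ 0b10100100 = 0b10001111.
P3: D(K, 0b11001011) = 0b01101010; 0b01101010 ⊕ 0b10001010 = 0b11100000.
P4: D(K, 0b00111110) = 0b10011111; 0b10011111 ⊕ 0b11001011 = 0b01010100.
P5: D(K, 0b10101000) = 0b00001001; 0b00001001 ⊕ 0b00111110 = 0b00110111.
P6: D(K, 0b10100100) = 0b00000101; 0b00000101 ⊕ 0b10101000 = 0b10101101.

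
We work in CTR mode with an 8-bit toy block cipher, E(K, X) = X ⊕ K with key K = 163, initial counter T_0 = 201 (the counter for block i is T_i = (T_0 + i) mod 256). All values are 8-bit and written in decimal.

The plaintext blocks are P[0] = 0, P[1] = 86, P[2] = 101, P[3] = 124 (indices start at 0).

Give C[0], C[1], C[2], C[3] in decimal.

C[0] = 106, C[1] = 63, C[2] = 13, C[3] = 19

CTR encryption: S_i = E(K, T_i) where T_i is the counter for block i; C_i = P_i ⊕ S_i.
C[0]: T = 201, S = E(K, T) = 106; 0 ⊕ 106 = 106.
C[1]: T = 202, S = E(K, T) = 105; 86 ⊕ 105 = 63.
C[2]: T = 203, S = E(K, T) = 104; 101 ⊕ 104 = 13.
C[3]: T = 204, S = E(K, T) = 111; 124 ⊕ 111 = 19.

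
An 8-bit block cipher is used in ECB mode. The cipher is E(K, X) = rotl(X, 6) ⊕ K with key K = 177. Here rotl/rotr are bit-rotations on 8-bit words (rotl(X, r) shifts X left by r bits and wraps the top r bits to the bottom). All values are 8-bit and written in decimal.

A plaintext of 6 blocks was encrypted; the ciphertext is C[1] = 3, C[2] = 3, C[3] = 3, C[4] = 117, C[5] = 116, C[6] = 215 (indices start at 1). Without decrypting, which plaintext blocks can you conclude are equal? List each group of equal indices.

ECB encrypts each block independently with the same key, so equal ciphertext blocks imply equal plaintext blocks.
C[1] = C[2] = C[3] = 3, so P[1] = P[2] = P[3].

P[1] = P[2] = P[3]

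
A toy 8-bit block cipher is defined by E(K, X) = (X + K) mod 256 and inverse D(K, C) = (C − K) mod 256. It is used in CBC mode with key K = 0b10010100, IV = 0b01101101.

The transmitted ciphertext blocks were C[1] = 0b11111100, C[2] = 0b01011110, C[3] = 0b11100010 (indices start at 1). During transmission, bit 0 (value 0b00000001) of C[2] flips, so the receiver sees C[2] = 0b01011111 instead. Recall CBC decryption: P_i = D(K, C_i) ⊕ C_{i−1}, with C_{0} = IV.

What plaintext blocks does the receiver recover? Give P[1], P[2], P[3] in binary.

Only C[2] changed, to 0b01011111. In CBC, a change in C_i garbles P_i and flips the same bit in P_{i+1}. Decrypting the received ciphertext:
P[1]: D(K, 0b11111100) = 0b01101000; 0b01101000 ⊕ 0b01101101 = 0b00000101.
P[2]: D(K, 0b01011111) = 0b11001011; 0b11001011 ⊕ 0b11111100 = 0b00110111.
P[3]: D(K, 0b11100010) = 0b01001110; 0b01001110 ⊕ 0b01011111 = 0b00010001.
Blocks that differ from the original plaintext: P[2], P[3].

P[1] = 0b00000101, P[2] = 0b00110111, P[3] = 0b00010001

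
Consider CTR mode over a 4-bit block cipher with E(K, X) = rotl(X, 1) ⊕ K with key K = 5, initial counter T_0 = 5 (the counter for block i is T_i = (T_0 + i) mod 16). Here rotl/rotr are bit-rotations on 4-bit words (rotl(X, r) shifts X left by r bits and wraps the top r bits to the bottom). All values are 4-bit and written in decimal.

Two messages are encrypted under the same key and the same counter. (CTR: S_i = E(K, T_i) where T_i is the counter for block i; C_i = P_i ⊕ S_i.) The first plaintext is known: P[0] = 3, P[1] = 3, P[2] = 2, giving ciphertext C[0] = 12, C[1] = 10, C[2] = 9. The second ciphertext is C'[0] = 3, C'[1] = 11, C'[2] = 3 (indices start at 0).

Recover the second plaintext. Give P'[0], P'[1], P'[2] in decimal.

P'[0] = 12, P'[1] = 2, P'[2] = 8

In CTR with a reused counter, both messages share the same keystream S_i, so C_i ⊕ C'_i = P_i ⊕ P'_i and thus P'_i = P_i ⊕ C_i ⊕ C'_i.
P'[0]: 3 ⊕ 12 ⊕ 3 = 12.
P'[1]: 3 ⊕ 10 ⊕ 11 = 2.
P'[2]: 2 ⊕ 9 ⊕ 3 = 8.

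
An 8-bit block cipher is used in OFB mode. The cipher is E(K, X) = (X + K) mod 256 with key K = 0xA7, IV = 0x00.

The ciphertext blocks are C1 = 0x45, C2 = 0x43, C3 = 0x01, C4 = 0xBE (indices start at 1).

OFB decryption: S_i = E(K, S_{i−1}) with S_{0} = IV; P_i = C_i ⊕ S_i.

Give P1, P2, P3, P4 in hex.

P1 = 0xE2, P2 = 0x0D, P3 = 0xF4, P4 = 0x22

P1: S = E(K, 0x00) = 0xA7; 0x45 ⊕ 0xA7 = 0xE2.
P2: S = E(K, 0xA7) = 0x4E; 0x43 ⊕ 0x4E = 0x0D.
P3: S = E(K, 0x4E) = 0xF5; 0x01 ⊕ 0xF5 = 0xF4.
P4: S = E(K, 0xF5) = 0x9C; 0xBE ⊕ 0x9C = 0x22.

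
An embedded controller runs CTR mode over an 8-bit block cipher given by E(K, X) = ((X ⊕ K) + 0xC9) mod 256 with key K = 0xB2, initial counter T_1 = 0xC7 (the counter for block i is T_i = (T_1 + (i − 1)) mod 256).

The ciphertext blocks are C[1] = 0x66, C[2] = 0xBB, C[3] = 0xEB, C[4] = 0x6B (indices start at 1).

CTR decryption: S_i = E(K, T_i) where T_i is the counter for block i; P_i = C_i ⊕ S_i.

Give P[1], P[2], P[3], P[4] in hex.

P[1]: T = 0xC7, S = E(K, T) = 0x3E; 0x66 ⊕ 0x3E = 0x58.
P[2]: T = 0xC8, S = E(K, T) = 0x43; 0xBB ⊕ 0x43 = 0xF8.
P[3]: T = 0xC9, S = E(K, T) = 0x44; 0xEB ⊕ 0x44 = 0xAF.
P[4]: T = 0xCA, S = E(K, T) = 0x41; 0x6B ⊕ 0x41 = 0x2A.

P[1] = 0x58, P[2] = 0xF8, P[3] = 0xAF, P[4] = 0x2A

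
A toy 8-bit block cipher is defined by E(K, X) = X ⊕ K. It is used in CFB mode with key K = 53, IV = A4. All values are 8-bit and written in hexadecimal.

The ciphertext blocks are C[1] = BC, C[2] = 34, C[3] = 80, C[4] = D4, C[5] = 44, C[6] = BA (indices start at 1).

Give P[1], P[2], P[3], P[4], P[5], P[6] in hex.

P[1] = 4B, P[2] = DB, P[3] = E7, P[4] = 07, P[5] = C3, P[6] = AD

CFB decryption: P_i = C_i ⊕ E(K, C_{i−1}), with C_{0} = IV.
P[1]: E(K, A4) = F7; BC ⊕ F7 = 4B.
P[2]: E(K, BC) = EF; 34 ⊕ EF = DB.
P[3]: E(K, 34) = 67; 80 ⊕ 67 = E7.
P[4]: E(K, 80) = D3; D4 ⊕ D3 = 07.
P[5]: E(K, D4) = 87; 44 ⊕ 87 = C3.
P[6]: E(K, 44) = 17; BA ⊕ 17 = AD.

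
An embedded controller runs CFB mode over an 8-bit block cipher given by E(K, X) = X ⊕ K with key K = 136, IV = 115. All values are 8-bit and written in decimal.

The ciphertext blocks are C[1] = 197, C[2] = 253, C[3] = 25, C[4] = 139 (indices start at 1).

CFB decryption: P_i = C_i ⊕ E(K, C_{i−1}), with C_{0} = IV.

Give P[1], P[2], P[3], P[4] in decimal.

P[1] = 62, P[2] = 176, P[3] = 108, P[4] = 26

P[1]: E(K, 115) = 251; 197 ⊕ 251 = 62.
P[2]: E(K, 197) = 77; 253 ⊕ 77 = 176.
P[3]: E(K, 253) = 117; 25 ⊕ 117 = 108.
P[4]: E(K, 25) = 145; 139 ⊕ 145 = 26.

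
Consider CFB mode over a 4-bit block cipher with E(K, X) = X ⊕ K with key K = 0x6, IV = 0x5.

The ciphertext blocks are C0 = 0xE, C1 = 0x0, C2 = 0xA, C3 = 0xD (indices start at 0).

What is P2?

P2 = 0xC

CFB decryption: P_i = C_i ⊕ E(K, C_{i−1}), with C_{−1} = IV.
P2: E(K, 0x0) = 0x6; 0xA ⊕ 0x6 = 0xC.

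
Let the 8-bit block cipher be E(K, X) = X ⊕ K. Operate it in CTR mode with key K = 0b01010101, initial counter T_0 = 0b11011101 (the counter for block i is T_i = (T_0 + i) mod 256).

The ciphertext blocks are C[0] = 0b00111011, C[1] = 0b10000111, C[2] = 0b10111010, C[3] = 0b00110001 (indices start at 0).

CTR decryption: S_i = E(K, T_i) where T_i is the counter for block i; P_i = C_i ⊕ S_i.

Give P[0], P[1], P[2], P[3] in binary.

P[0]: T = 0b11011101, S = E(K, T) = 0b10001000; 0b00111011 ⊕ 0b10001000 = 0b10110011.
P[1]: T = 0b11011110, S = E(K, T) = 0b10001011; 0b10000111 ⊕ 0b10001011 = 0b00001100.
P[2]: T = 0b11011111, S = E(K, T) = 0b10001010; 0b10111010 ⊕ 0b10001010 = 0b00110000.
P[3]: T = 0b11100000, S = E(K, T) = 0b10110101; 0b00110001 ⊕ 0b10110101 = 0b10000100.

P[0] = 0b10110011, P[1] = 0b00001100, P[2] = 0b00110000, P[3] = 0b10000100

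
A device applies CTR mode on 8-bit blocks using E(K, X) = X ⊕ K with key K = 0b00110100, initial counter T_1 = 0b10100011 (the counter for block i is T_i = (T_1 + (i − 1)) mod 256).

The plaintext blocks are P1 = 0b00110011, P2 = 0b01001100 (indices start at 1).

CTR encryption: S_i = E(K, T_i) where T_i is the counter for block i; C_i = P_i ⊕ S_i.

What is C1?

C1: T = 0b10100011, S = E(K, T) = 0b10010111; 0b00110011 ⊕ 0b10010111 = 0b10100100.

C1 = 0b10100100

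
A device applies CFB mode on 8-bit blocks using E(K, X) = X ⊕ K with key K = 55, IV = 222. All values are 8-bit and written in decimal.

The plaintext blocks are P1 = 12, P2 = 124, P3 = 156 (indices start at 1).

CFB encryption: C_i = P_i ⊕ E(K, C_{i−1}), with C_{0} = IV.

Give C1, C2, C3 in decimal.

C1 = 229, C2 = 174, C3 = 5

C1: E(K, 222) = 233; 12 ⊕ 233 = 229.
C2: E(K, 229) = 210; 124 ⊕ 210 = 174.
C3: E(K, 174) = 153; 156 ⊕ 153 = 5.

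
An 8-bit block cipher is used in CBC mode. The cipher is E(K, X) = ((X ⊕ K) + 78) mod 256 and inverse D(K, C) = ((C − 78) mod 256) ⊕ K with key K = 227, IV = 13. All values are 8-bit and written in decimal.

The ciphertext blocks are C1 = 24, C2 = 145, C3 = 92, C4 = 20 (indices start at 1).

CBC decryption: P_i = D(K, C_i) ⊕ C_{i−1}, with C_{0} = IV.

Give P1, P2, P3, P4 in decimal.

P1 = 36, P2 = 184, P3 = 124, P4 = 121

P1: D(K, 24) = 41; 41 ⊕ 13 = 36.
P2: D(K, 145) = 160; 160 ⊕ 24 = 184.
P3: D(K, 92) = 237; 237 ⊕ 145 = 124.
P4: D(K, 20) = 37; 37 ⊕ 92 = 121.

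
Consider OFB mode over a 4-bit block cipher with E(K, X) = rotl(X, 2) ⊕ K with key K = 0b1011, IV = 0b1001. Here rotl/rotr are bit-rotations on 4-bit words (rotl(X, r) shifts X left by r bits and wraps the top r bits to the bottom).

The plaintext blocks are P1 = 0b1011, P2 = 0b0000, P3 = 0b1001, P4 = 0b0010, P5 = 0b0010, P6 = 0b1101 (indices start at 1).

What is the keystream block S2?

OFB encryption: S_i = E(K, S_{i−1}) with S_{0} = IV; C_i = P_i ⊕ S_i.
C1: S = E(K, 0b1001) = 0b1101; 0b1011 ⊕ 0b1101 = 0b0110.
C2: S = E(K, 0b1101) = 0b1100; 0b0000 ⊕ 0b1100 = 0b1100.
So S2 = 0b1100.

0b1100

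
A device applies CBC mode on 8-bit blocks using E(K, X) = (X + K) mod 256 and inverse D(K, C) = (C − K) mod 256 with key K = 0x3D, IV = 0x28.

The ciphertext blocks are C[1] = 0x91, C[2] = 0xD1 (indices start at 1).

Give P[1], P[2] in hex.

CBC decryption: P_i = D(K, C_i) ⊕ C_{i−1}, with C_{0} = IV.
P[1]: D(K, 0x91) = 0x54; 0x54 ⊕ 0x28 = 0x7C.
P[2]: D(K, 0xD1) = 0x94; 0x94 ⊕ 0x91 = 0x05.

P[1] = 0x7C, P[2] = 0x05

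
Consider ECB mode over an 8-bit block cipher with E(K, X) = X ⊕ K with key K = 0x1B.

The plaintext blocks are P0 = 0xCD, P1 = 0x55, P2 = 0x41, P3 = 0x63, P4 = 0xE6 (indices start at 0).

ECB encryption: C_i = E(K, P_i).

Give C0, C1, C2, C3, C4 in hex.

C0: E(K, 0xCD) = 0xD6.
C1: E(K, 0x55) = 0x4E.
C2: E(K, 0x41) = 0x5A.
C3: E(K, 0x63) = 0x78.
C4: E(K, 0xE6) = 0xFD.

C0 = 0xD6, C1 = 0x4E, C2 = 0x5A, C3 = 0x78, C4 = 0xFD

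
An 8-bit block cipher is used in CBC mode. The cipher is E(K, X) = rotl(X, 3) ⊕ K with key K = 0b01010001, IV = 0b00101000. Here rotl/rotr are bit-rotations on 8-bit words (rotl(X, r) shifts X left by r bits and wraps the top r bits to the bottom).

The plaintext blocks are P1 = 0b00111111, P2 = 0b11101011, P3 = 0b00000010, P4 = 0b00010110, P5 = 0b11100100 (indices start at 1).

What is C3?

C3 = 0b01001011

CBC encryption: C_i = E(K, P_i ⊕ C_{i−1}), with C_{0} = IV.
C1: P1 ⊕ 0b00101000 = 0b00010111; E(K, 0b00010111) = 0b11101001.
C2: P2 ⊕ 0b11101001 = 0b00000010; E(K, 0b00000010) = 0b01000001.
C3: P3 ⊕ 0b01000001 = 0b01000011; E(K, 0b01000011) = 0b01001011.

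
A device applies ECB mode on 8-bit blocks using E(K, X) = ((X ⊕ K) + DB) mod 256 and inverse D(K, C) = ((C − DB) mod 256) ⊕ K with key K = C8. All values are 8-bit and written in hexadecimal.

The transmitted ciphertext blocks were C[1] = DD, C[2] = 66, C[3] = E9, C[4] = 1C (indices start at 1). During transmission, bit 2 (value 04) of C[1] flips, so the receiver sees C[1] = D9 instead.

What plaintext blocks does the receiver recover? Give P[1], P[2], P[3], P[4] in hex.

ECB decryption: P_i = D(K, C_i).
Only C[1] changed, to D9. In ECB, a change in C_i affects only P_i. Decrypting the received ciphertext:
P[1]: D(K, D9) = 36.
P[2]: D(K, 66) = 43.
P[3]: D(K, E9) = C6.
P[4]: D(K, 1C) = 89.
Blocks that differ from the original plaintext: P[1].

P[1] = 36, P[2] = 43, P[3] = C6, P[4] = 89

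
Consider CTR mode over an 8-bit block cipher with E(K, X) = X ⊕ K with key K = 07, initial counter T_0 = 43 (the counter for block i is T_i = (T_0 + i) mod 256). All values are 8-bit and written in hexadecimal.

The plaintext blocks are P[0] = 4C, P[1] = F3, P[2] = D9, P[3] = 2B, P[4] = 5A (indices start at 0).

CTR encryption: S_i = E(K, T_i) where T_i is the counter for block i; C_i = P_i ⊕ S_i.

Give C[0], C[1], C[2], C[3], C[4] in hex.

C[0]: T = 43, S = E(K, T) = 44; 4C ⊕ 44 = 08.
C[1]: T = 44, S = E(K, T) = 43; F3 ⊕ 43 = B0.
C[2]: T = 45, S = E(K, T) = 42; D9 ⊕ 42 = 9B.
C[3]: T = 46, S = E(K, T) = 41; 2B ⊕ 41 = 6A.
C[4]: T = 47, S = E(K, T) = 40; 5A ⊕ 40 = 1A.

C[0] = 08, C[1] = B0, C[2] = 9B, C[3] = 6A, C[4] = 1A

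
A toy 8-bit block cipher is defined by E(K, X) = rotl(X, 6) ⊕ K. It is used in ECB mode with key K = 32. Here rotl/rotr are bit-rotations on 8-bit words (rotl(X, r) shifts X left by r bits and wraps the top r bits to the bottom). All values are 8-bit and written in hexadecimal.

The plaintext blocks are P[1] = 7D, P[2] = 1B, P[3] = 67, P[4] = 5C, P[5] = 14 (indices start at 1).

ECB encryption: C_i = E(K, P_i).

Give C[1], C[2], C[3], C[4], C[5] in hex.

C[1]: E(K, 7D) = 6D.
C[2]: E(K, 1B) = F4.
C[3]: E(K, 67) = EB.
C[4]: E(K, 5C) = 25.
C[5]: E(K, 14) = 37.

C[1] = 6D, C[2] = F4, C[3] = EB, C[4] = 25, C[5] = 37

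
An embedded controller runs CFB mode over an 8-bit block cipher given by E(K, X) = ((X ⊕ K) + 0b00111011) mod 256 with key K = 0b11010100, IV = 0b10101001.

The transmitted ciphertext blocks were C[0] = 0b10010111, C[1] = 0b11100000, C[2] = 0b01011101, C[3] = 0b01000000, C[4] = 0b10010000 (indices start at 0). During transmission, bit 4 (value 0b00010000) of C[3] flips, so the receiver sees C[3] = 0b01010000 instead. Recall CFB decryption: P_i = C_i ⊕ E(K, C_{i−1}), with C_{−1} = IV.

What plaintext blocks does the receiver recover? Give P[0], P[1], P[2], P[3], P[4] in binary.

P[0] = 0b00101111, P[1] = 0b10011110, P[2] = 0b00110010, P[3] = 0b10010100, P[4] = 0b00101111

Only C[3] changed, to 0b01010000. In CFB, a change in C_i flips the same bit in P_i and garbles P_{i+1}. Decrypting the received ciphertext:
P[0]: E(K, 0b10101001) = 0b10111000; 0b10010111 ⊕ 0b10111000 = 0b00101111.
P[1]: E(K, 0b10010111) = 0b01111110; 0b11100000 ⊕ 0b01111110 = 0b10011110.
P[2]: E(K, 0b11100000) = 0b01101111; 0b01011101 ⊕ 0b01101111 = 0b00110010.
P[3]: E(K, 0b01011101) = 0b11000100; 0b01010000 ⊕ 0b11000100 = 0b10010100.
P[4]: E(K, 0b01010000) = 0b10111111; 0b10010000 ⊕ 0b10111111 = 0b00101111.
Blocks that differ from the original plaintext: P[3], P[4].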